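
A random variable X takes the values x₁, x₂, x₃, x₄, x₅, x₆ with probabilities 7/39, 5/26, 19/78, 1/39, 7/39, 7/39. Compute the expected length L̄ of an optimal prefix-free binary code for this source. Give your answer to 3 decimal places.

2.564 bits/symbol

Repeatedly combine the two least-probable nodes; the expected code length is the sum of the merged weights.
merge 1/39 + 7/39 → 8/39
merge 7/39 + 7/39 → 14/39
merge 5/26 + 8/39 → 31/78
merge 19/78 + 14/39 → 47/78
merge 31/78 + 47/78 → 1
L = 8/39 + 14/39 + 31/78 + 47/78 + 1 = 100/39 ≈ 2.564 bits/symbol.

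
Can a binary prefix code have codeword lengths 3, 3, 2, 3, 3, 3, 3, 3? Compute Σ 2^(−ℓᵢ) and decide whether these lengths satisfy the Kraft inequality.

1.125; no

With common denominator 2^3 = 8: Σ 2^(−ℓᵢ) = 1/8 + 1/8 + 2/8 + 1/8 + 1/8 + 1/8 + 1/8 + 1/8 = 9/8 = 1.125.
Kraft's inequality requires Σ ≤ 1; here Σ = 1.125 > 1, so no such prefix code exists.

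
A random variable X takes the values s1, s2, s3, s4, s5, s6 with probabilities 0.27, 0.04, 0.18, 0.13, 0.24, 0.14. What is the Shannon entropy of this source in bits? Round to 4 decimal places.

H = −Σ pᵢ log₂ pᵢ.
−0.27·log₂(0.27) = 0.5100
−0.04·log₂(0.04) = 0.1858
−0.18·log₂(0.18) = 0.4453
−0.13·log₂(0.13) = 0.3826
−0.24·log₂(0.24) = 0.4941
−0.14·log₂(0.14) = 0.3971
Sum ≈ 2.4150 → 2.4150 bits.

2.4150 bits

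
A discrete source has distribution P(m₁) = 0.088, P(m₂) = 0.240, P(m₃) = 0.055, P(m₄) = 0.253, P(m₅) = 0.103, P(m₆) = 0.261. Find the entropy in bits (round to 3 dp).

H = −Σ pᵢ log₂ pᵢ.
−0.088·log₂(0.088) = 0.3086
−0.240·log₂(0.240) = 0.4941
−0.055·log₂(0.055) = 0.2301
−0.253·log₂(0.253) = 0.5016
−0.103·log₂(0.103) = 0.3378
−0.261·log₂(0.261) = 0.5058
Sum ≈ 2.3780 → 2.378 bits.

2.378 bits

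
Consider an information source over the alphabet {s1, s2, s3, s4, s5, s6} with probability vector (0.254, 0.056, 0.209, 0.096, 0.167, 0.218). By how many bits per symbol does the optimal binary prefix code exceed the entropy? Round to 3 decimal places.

Entropy H = −Σ p log₂ p ≈ 2.4419 bits.
Huffman merges: 7/125+12/125→19/125; 19/125+167/1000→319/1000; 209/1000+109/500→427/1000; 127/500+319/1000→573/1000; 427/1000+573/1000→1. L = 2471/1000 ≈ 2.4710.
L − H = 2.4710 − 2.4419 = 0.029 bits.

0.029 bits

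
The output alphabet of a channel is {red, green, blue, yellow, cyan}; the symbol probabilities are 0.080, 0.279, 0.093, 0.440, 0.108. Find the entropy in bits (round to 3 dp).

1.992 bits

H = −Σ pᵢ log₂ pᵢ.
−0.080·log₂(0.080) = 0.2915
−0.279·log₂(0.279) = 0.5138
−0.093·log₂(0.093) = 0.3187
−0.440·log₂(0.440) = 0.5211
−0.108·log₂(0.108) = 0.3468
Sum ≈ 1.9919 → 1.992 bits.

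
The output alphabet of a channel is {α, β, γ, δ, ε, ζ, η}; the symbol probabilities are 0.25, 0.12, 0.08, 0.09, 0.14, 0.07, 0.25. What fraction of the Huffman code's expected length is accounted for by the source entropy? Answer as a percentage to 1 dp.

99.5%

Entropy H = −Σ p log₂ p ≈ 2.6369 bits.
Huffman merges: 7/100+2/25→3/20; 9/100+3/25→21/100; 7/50+3/20→29/100; 21/100+1/4→23/50; 1/4+29/100→27/50; 23/50+27/50→1. L = 53/20 ≈ 2.6500.
Efficiency = H/L = 2.6369/2.6500 = 99.5%.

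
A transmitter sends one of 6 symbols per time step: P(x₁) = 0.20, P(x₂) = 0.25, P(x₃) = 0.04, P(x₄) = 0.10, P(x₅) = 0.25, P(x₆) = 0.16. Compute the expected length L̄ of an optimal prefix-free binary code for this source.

Repeatedly combine the two least-probable nodes; the expected code length is the sum of the merged weights.
merge 1/25 + 1/10 → 7/50
merge 7/50 + 4/25 → 3/10
merge 1/5 + 1/4 → 9/20
merge 1/4 + 3/10 → 11/20
merge 9/20 + 11/20 → 1
L = 7/50 + 3/10 + 9/20 + 11/20 + 1 = 61/25 = 2.44 bits/symbol.

2.44 bits/symbol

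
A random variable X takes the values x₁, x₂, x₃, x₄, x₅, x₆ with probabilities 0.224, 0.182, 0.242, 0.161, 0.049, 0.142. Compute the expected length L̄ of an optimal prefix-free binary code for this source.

Repeatedly combine the two least-probable nodes; the expected code length is the sum of the merged weights.
merge 49/1000 + 71/500 → 191/1000
merge 161/1000 + 91/500 → 343/1000
merge 191/1000 + 28/125 → 83/200
merge 121/500 + 343/1000 → 117/200
merge 83/200 + 117/200 → 1
L = 191/1000 + 343/1000 + 83/200 + 117/200 + 1 = 1267/500 = 2.534 bits/symbol.

2.534 bits/symbol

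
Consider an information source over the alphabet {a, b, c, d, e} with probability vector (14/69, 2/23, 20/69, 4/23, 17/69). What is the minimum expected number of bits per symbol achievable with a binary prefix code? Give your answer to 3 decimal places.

2.261 bits/symbol

Repeatedly combine the two least-probable nodes; the expected code length is the sum of the merged weights.
merge 2/23 + 4/23 → 6/23
merge 14/69 + 17/69 → 31/69
merge 6/23 + 20/69 → 38/69
merge 31/69 + 38/69 → 1
L = 6/23 + 31/69 + 38/69 + 1 = 52/23 ≈ 2.261 bits/symbol.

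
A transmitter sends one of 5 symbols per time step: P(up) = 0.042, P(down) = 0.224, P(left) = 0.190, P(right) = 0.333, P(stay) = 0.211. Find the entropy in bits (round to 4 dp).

H = −Σ pᵢ log₂ pᵢ.
−0.042·log₂(0.042) = 0.1921
−0.224·log₂(0.224) = 0.4835
−0.190·log₂(0.190) = 0.4552
−0.333·log₂(0.333) = 0.5283
−0.211·log₂(0.211) = 0.4736
Sum ≈ 2.1327 → 2.1327 bits.

2.1327 bits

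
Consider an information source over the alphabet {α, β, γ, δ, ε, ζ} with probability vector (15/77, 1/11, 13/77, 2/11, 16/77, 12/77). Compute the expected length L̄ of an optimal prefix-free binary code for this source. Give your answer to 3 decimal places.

Repeatedly combine the two least-probable nodes; the expected code length is the sum of the merged weights.
merge 1/11 + 12/77 → 19/77
merge 13/77 + 2/11 → 27/77
merge 15/77 + 16/77 → 31/77
merge 19/77 + 27/77 → 46/77
merge 31/77 + 46/77 → 1
L = 19/77 + 27/77 + 31/77 + 46/77 + 1 = 200/77 ≈ 2.597 bits/symbol.

2.597 bits/symbol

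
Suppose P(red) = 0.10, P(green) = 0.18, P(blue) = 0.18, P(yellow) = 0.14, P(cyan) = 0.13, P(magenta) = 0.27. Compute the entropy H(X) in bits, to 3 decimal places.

2.513 bits

H = −Σ pᵢ log₂ pᵢ.
−0.10·log₂(0.10) = 0.3322
−0.18·log₂(0.18) = 0.4453
−0.18·log₂(0.18) = 0.4453
−0.14·log₂(0.14) = 0.3971
−0.13·log₂(0.13) = 0.3826
−0.27·log₂(0.27) = 0.5100
Sum ≈ 2.5126 → 2.513 bits.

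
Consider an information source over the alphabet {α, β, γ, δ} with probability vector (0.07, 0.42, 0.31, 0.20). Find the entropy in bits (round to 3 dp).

H = −Σ pᵢ log₂ pᵢ.
−0.07·log₂(0.07) = 0.2686
−0.42·log₂(0.42) = 0.5256
−0.31·log₂(0.31) = 0.5238
−0.20·log₂(0.20) = 0.4644
Sum ≈ 1.7824 → 1.782 bits.

1.782 bits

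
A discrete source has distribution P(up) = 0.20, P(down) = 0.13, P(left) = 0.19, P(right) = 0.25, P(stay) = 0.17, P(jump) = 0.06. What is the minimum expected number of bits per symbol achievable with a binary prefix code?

Repeatedly combine the two least-probable nodes; the expected code length is the sum of the merged weights.
merge 3/50 + 13/100 → 19/100
merge 17/100 + 19/100 → 9/25
merge 19/100 + 1/5 → 39/100
merge 1/4 + 9/25 → 61/100
merge 39/100 + 61/100 → 1
L = 19/100 + 9/25 + 39/100 + 61/100 + 1 = 51/20 = 2.55 bits/symbol.

2.55 bits/symbol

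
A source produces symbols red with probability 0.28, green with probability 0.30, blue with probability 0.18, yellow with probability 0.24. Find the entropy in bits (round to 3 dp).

1.975 bits

H = −Σ pᵢ log₂ pᵢ.
−0.28·log₂(0.28) = 0.5142
−0.30·log₂(0.30) = 0.5211
−0.18·log₂(0.18) = 0.4453
−0.24·log₂(0.24) = 0.4941
Sum ≈ 1.9748 → 1.975 bits.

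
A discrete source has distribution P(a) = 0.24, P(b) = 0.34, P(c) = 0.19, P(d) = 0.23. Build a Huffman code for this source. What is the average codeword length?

Repeatedly combine the two least-probable nodes; the expected code length is the sum of the merged weights.
merge 19/100 + 23/100 → 21/50
merge 6/25 + 17/50 → 29/50
merge 21/50 + 29/50 → 1
L = 21/50 + 29/50 + 1 = 2 bits/symbol.

2 bits/symbol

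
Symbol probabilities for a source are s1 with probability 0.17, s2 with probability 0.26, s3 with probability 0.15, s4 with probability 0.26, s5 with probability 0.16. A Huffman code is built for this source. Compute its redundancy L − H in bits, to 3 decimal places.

Entropy H = −Σ p log₂ p ≈ 2.2787 bits.
Huffman merges: 3/20+4/25→31/100; 17/100+13/50→43/100; 13/50+31/100→57/100; 43/100+57/100→1. L = 231/100 ≈ 2.3100.
L − H = 2.3100 − 2.2787 = 0.031 bits.

0.031 bits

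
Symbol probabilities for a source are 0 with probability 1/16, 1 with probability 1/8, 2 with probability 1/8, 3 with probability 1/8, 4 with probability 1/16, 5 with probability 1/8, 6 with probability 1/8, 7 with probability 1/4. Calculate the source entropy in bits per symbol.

Each probability is a power of 1/2, so log₂(1/p) is an integer.
H = Σ p·log₂(1/p) = 1/16·4 + 1/8·3 + 1/8·3 + 1/8·3 + 1/16·4 + 1/8·3 + 1/8·3 + 1/4·2 = 2.875 bits.

2.875 bits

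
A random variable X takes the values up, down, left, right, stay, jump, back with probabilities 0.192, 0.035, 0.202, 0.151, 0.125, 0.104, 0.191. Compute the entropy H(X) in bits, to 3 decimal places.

H = −Σ pᵢ log₂ pᵢ.
−0.192·log₂(0.192) = 0.4571
−0.035·log₂(0.035) = 0.1693
−0.202·log₂(0.202) = 0.4661
−0.151·log₂(0.151) = 0.4118
−0.125·log₂(0.125) = 0.3750
−0.104·log₂(0.104) = 0.3396
−0.191·log₂(0.191) = 0.4562
Sum ≈ 2.6751 → 2.675 bits.

2.675 bits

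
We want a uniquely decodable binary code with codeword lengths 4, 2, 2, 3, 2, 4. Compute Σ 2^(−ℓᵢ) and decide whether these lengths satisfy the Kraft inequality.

With common denominator 2^4 = 16: Σ 2^(−ℓᵢ) = 1/16 + 4/16 + 4/16 + 2/16 + 4/16 + 1/16 = 16/16 = 1.
Kraft's inequality requires Σ ≤ 1; here Σ = 1 ≤ 1, so such a prefix code exists.

1; yes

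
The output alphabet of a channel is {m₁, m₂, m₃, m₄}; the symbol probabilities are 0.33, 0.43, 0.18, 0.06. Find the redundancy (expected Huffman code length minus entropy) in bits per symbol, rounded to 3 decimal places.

Entropy H = −Σ p log₂ p ≈ 1.7402 bits.
Huffman merges: 3/50+9/50→6/25; 6/25+33/100→57/100; 43/100+57/100→1. L = 181/100 ≈ 1.8100.
L − H = 1.8100 − 1.7402 = 0.070 bits.

0.070 bits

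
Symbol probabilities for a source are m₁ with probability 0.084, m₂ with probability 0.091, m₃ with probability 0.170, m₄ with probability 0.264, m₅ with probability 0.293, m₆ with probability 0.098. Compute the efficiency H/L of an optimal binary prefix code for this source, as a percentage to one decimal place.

98.4%

Entropy H = −Σ p log₂ p ≈ 2.4040 bits.
Huffman merges: 21/250+91/1000→7/40; 49/500+17/100→67/250; 7/40+33/125→439/1000; 67/250+293/1000→561/1000; 439/1000+561/1000→1. L = 2443/1000 ≈ 2.4430.
Efficiency = H/L = 2.4040/2.4430 = 98.4%.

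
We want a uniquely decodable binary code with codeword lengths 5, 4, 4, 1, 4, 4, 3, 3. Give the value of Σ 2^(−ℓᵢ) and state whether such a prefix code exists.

With common denominator 2^5 = 32: Σ 2^(−ℓᵢ) = 1/32 + 2/32 + 2/32 + 16/32 + 2/32 + 2/32 + 4/32 + 4/32 = 33/32 = 1.03125.
Kraft's inequality requires Σ ≤ 1; here Σ = 1.03125 > 1, so no such prefix code exists.

1.03125; no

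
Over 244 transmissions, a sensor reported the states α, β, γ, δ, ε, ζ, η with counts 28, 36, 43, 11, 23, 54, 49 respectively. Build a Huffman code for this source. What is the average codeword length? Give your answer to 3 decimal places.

2.717 bits/symbol

Probabilities are the counts divided by 244.
Repeatedly combine the two least-probable nodes; the expected code length is the sum of the merged weights.
merge 11/244 + 23/244 → 17/122
merge 7/61 + 17/122 → 31/122
merge 9/61 + 43/244 → 79/244
merge 49/244 + 27/122 → 103/244
merge 31/122 + 79/244 → 141/244
merge 103/244 + 141/244 → 1
L = 17/122 + 31/122 + 79/244 + 103/244 + 141/244 + 1 = 663/244 ≈ 2.717 bits/symbol.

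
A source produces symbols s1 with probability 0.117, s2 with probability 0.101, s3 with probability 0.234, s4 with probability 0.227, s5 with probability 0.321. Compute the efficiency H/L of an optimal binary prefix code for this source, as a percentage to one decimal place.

Entropy H = −Σ p log₂ p ≈ 2.1984 bits.
Huffman merges: 101/1000+117/1000→109/500; 109/500+227/1000→89/200; 117/500+321/1000→111/200; 89/200+111/200→1. L = 1109/500 ≈ 2.2180.
Efficiency = H/L = 2.1984/2.2180 = 99.1%.

99.1%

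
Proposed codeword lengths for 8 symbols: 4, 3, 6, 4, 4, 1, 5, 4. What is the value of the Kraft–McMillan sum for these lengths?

With common denominator 2^6 = 64: Σ 2^(−ℓᵢ) = 4/64 + 8/64 + 1/64 + 4/64 + 4/64 + 32/64 + 2/64 + 4/64 = 59/64 = 0.921875.

0.921875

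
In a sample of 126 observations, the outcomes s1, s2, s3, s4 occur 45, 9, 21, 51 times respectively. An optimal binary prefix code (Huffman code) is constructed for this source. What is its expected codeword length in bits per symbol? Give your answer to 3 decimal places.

Probabilities are the counts divided by 126.
Repeatedly combine the two least-probable nodes; the expected code length is the sum of the merged weights.
merge 1/14 + 1/6 → 5/21
merge 5/21 + 5/14 → 25/42
merge 17/42 + 25/42 → 1
L = 5/21 + 25/42 + 1 = 11/6 ≈ 1.833 bits/symbol.

1.833 bits/symbol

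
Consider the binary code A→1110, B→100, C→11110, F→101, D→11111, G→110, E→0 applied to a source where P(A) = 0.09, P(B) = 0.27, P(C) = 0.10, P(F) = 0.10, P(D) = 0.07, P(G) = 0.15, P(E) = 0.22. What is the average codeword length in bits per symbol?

L̄ = Σ pᵢ·ℓᵢ = 0.09·4 + 0.27·3 + 0.10·5 + 0.10·3 + 0.07·5 + 0.15·3 + 0.22·1 = 2.99 bits/symbol.

2.99 bits/symbol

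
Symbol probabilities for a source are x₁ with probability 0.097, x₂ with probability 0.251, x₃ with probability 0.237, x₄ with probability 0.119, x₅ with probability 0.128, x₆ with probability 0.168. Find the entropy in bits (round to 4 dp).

H = −Σ pᵢ log₂ pᵢ.
−0.097·log₂(0.097) = 0.3265
−0.251·log₂(0.251) = 0.5006
−0.237·log₂(0.237) = 0.4923
−0.119·log₂(0.119) = 0.3654
−0.128·log₂(0.128) = 0.3796
−0.168·log₂(0.168) = 0.4323
Sum ≈ 2.4967 → 2.4967 bits.

2.4967 bits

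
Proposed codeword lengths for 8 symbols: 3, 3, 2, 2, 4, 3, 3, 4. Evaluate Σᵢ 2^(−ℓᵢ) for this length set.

With common denominator 2^4 = 16: Σ 2^(−ℓᵢ) = 2/16 + 2/16 + 4/16 + 4/16 + 1/16 + 2/16 + 2/16 + 1/16 = 18/16 = 1.125.

1.125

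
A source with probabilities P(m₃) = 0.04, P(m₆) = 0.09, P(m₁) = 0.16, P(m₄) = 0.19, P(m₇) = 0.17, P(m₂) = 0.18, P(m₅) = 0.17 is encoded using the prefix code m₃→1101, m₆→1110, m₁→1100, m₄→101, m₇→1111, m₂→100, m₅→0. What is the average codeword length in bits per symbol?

3.12 bits/symbol

L̄ = Σ pᵢ·ℓᵢ = 0.04·4 + 0.09·4 + 0.16·4 + 0.19·3 + 0.17·4 + 0.18·3 + 0.17·1 = 3.12 bits/symbol.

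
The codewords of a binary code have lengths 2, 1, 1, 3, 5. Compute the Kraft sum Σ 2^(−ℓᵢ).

With common denominator 2^5 = 32: Σ 2^(−ℓᵢ) = 8/32 + 16/32 + 16/32 + 4/32 + 1/32 = 45/32 = 1.40625.

1.40625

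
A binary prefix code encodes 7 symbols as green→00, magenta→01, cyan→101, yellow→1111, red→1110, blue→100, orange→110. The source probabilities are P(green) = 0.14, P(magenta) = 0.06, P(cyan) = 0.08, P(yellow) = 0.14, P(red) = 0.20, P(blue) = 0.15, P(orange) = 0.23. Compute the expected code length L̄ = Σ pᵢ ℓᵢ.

3.14 bits/symbol

L̄ = Σ pᵢ·ℓᵢ = 0.14·2 + 0.06·2 + 0.08·3 + 0.14·4 + 0.20·4 + 0.15·3 + 0.23·3 = 3.14 bits/symbol.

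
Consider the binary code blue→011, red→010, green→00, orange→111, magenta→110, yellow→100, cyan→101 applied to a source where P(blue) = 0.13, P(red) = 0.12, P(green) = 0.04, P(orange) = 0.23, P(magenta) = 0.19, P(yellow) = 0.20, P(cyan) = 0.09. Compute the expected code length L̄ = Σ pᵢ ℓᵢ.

2.96 bits/symbol

L̄ = Σ pᵢ·ℓᵢ = 0.13·3 + 0.12·3 + 0.04·2 + 0.23·3 + 0.19·3 + 0.20·3 + 0.09·3 = 2.96 bits/symbol.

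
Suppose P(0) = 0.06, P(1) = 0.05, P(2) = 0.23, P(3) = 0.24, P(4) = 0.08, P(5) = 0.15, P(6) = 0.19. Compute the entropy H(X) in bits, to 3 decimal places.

H = −Σ pᵢ log₂ pᵢ.
−0.06·log₂(0.06) = 0.2435
−0.05·log₂(0.05) = 0.2161
−0.23·log₂(0.23) = 0.4877
−0.24·log₂(0.24) = 0.4941
−0.08·log₂(0.08) = 0.2915
−0.15·log₂(0.15) = 0.4105
−0.19·log₂(0.19) = 0.4552
Sum ≈ 2.5987 → 2.599 bits.

2.599 bits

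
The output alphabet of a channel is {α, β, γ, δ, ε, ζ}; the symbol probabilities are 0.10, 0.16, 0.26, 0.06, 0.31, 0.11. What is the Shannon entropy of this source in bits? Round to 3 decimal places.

2.378 bits

H = −Σ pᵢ log₂ pᵢ.
−0.10·log₂(0.10) = 0.3322
−0.16·log₂(0.16) = 0.4230
−0.26·log₂(0.26) = 0.5053
−0.06·log₂(0.06) = 0.2435
−0.31·log₂(0.31) = 0.5238
−0.11·log₂(0.11) = 0.3503
Sum ≈ 2.3781 → 2.378 bits.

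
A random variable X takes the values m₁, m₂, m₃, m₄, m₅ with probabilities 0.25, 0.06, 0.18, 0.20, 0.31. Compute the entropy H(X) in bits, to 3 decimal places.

2.177 bits

H = −Σ pᵢ log₂ pᵢ.
−0.25·log₂(0.25) = 0.5000
−0.06·log₂(0.06) = 0.2435
−0.18·log₂(0.18) = 0.4453
−0.20·log₂(0.20) = 0.4644
−0.31·log₂(0.31) = 0.5238
Sum ≈ 2.1770 → 2.177 bits.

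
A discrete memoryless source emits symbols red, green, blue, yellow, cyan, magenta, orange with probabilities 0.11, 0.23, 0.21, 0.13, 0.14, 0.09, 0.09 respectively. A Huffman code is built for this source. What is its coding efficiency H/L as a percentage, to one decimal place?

99.1%

Entropy H = −Σ p log₂ p ≈ 2.7158 bits.
Huffman merges: 9/100+9/100→9/50; 11/100+13/100→6/25; 7/50+9/50→8/25; 21/100+23/100→11/25; 6/25+8/25→14/25; 11/25+14/25→1. L = 137/50 ≈ 2.7400.
Efficiency = H/L = 2.7158/2.7400 = 99.1%.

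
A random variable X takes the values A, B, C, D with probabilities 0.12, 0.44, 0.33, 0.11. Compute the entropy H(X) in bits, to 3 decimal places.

H = −Σ pᵢ log₂ pᵢ.
−0.12·log₂(0.12) = 0.3671
−0.44·log₂(0.44) = 0.5211
−0.33·log₂(0.33) = 0.5278
−0.11·log₂(0.11) = 0.3503
Sum ≈ 1.7663 → 1.766 bits.

1.766 bits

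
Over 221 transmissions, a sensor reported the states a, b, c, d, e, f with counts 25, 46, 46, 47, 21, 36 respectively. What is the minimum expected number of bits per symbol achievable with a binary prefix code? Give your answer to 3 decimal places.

Probabilities are the counts divided by 221.
Repeatedly combine the two least-probable nodes; the expected code length is the sum of the merged weights.
merge 21/221 + 25/221 → 46/221
merge 36/221 + 46/221 → 82/221
merge 46/221 + 46/221 → 92/221
merge 47/221 + 82/221 → 129/221
merge 92/221 + 129/221 → 1
L = 46/221 + 82/221 + 92/221 + 129/221 + 1 = 570/221 ≈ 2.579 bits/symbol.

2.579 bits/symbol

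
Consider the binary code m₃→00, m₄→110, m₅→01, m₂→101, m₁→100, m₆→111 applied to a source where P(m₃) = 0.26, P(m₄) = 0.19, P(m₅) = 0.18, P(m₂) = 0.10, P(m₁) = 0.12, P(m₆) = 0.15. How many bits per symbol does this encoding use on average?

2.56 bits/symbol

L̄ = Σ pᵢ·ℓᵢ = 0.26·2 + 0.19·3 + 0.18·2 + 0.10·3 + 0.12·3 + 0.15·3 = 2.56 bits/symbol.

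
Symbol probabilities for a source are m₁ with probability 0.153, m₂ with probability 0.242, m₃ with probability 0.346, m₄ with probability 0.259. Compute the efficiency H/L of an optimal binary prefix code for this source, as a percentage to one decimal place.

97.2%

Entropy H = −Σ p log₂ p ≈ 1.9443 bits.
Huffman merges: 153/1000+121/500→79/200; 259/1000+173/500→121/200; 79/200+121/200→1. L = 2 ≈ 2.0000.
Efficiency = H/L = 1.9443/2.0000 = 97.2%.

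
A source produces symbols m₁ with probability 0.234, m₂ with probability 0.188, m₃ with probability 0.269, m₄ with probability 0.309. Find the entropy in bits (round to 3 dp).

H = −Σ pᵢ log₂ pᵢ.
−0.234·log₂(0.234) = 0.4903
−0.188·log₂(0.188) = 0.4533
−0.269·log₂(0.269) = 0.5096
−0.309·log₂(0.309) = 0.5235
Sum ≈ 1.9768 → 1.977 bits.

1.977 bits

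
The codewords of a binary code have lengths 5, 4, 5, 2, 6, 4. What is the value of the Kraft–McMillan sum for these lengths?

0.453125

With common denominator 2^6 = 64: Σ 2^(−ℓᵢ) = 2/64 + 4/64 + 2/64 + 16/64 + 1/64 + 4/64 = 29/64 = 0.453125.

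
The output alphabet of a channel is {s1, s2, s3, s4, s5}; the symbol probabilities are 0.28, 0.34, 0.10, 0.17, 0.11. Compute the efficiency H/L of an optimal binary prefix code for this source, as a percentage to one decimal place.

Entropy H = −Σ p log₂ p ≈ 2.1605 bits.
Huffman merges: 1/10+11/100→21/100; 17/100+21/100→19/50; 7/25+17/50→31/50; 19/50+31/50→1. L = 221/100 ≈ 2.2100.
Efficiency = H/L = 2.1605/2.2100 = 97.8%.

97.8%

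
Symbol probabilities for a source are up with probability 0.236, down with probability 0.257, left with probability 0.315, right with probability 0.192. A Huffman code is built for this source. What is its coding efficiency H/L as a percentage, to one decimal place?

Entropy H = −Σ p log₂ p ≈ 1.9775 bits.
Huffman merges: 24/125+59/250→107/250; 257/1000+63/200→143/250; 107/250+143/250→1. L = 2 ≈ 2.0000.
Efficiency = H/L = 1.9775/2.0000 = 98.9%.

98.9%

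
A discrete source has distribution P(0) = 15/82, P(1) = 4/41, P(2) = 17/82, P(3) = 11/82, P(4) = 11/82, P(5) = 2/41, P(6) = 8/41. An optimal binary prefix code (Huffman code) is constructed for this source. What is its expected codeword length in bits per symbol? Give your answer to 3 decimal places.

2.744 bits/symbol

Repeatedly combine the two least-probable nodes; the expected code length is the sum of the merged weights.
merge 2/41 + 4/41 → 6/41
merge 11/82 + 11/82 → 11/41
merge 6/41 + 15/82 → 27/82
merge 8/41 + 17/82 → 33/82
merge 11/41 + 27/82 → 49/82
merge 33/82 + 49/82 → 1
L = 6/41 + 11/41 + 27/82 + 33/82 + 49/82 + 1 = 225/82 ≈ 2.744 bits/symbol.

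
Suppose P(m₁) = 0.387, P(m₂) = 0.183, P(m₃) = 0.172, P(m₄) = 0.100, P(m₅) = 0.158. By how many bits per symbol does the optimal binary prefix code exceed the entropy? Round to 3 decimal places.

Entropy H = −Σ p log₂ p ≈ 2.1680 bits.
Huffman merges: 1/10+79/500→129/500; 43/250+183/1000→71/200; 129/500+71/200→613/1000; 387/1000+613/1000→1. L = 1113/500 ≈ 2.2260.
L − H = 2.2260 − 2.1680 = 0.058 bits.

0.058 bits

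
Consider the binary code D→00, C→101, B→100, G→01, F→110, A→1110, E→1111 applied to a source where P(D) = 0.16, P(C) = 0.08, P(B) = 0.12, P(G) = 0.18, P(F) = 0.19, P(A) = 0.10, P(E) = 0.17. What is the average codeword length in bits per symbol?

L̄ = Σ pᵢ·ℓᵢ = 0.16·2 + 0.08·3 + 0.12·3 + 0.18·2 + 0.19·3 + 0.10·4 + 0.17·4 = 2.93 bits/symbol.

2.93 bits/symbol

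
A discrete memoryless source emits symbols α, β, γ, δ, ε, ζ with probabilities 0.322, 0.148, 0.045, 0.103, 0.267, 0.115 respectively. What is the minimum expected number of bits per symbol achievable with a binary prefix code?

2.411 bits/symbol

Repeatedly combine the two least-probable nodes; the expected code length is the sum of the merged weights.
merge 9/200 + 103/1000 → 37/250
merge 23/200 + 37/250 → 263/1000
merge 37/250 + 263/1000 → 411/1000
merge 267/1000 + 161/500 → 589/1000
merge 411/1000 + 589/1000 → 1
L = 37/250 + 263/1000 + 411/1000 + 589/1000 + 1 = 2411/1000 = 2.411 bits/symbol.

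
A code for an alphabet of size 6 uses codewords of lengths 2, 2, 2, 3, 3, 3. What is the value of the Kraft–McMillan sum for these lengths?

1.125

With common denominator 2^3 = 8: Σ 2^(−ℓᵢ) = 2/8 + 2/8 + 2/8 + 1/8 + 1/8 + 1/8 = 9/8 = 1.125.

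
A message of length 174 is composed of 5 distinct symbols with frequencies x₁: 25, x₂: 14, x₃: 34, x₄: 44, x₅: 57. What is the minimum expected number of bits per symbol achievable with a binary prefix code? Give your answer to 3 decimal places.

2.224 bits/symbol

Probabilities are the counts divided by 174.
Repeatedly combine the two least-probable nodes; the expected code length is the sum of the merged weights.
merge 7/87 + 25/174 → 13/58
merge 17/87 + 13/58 → 73/174
merge 22/87 + 19/58 → 101/174
merge 73/174 + 101/174 → 1
L = 13/58 + 73/174 + 101/174 + 1 = 129/58 ≈ 2.224 bits/symbol.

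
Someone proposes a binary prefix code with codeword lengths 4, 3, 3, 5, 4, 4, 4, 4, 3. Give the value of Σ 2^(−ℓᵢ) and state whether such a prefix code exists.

0.71875; yes

With common denominator 2^5 = 32: Σ 2^(−ℓᵢ) = 2/32 + 4/32 + 4/32 + 1/32 + 2/32 + 2/32 + 2/32 + 2/32 + 4/32 = 23/32 = 0.71875.
Kraft's inequality requires Σ ≤ 1; here Σ = 0.71875 ≤ 1, so such a prefix code exists.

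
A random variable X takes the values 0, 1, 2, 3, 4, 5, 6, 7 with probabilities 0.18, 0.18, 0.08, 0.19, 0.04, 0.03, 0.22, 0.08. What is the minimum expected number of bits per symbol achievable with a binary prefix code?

2.81 bits/symbol

Repeatedly combine the two least-probable nodes; the expected code length is the sum of the merged weights.
merge 3/100 + 1/25 → 7/100
merge 7/100 + 2/25 → 3/20
merge 2/25 + 3/20 → 23/100
merge 9/50 + 9/50 → 9/25
merge 19/100 + 11/50 → 41/100
merge 23/100 + 9/25 → 59/100
merge 41/100 + 59/100 → 1
L = 7/100 + 3/20 + 23/100 + 9/25 + 41/100 + 59/100 + 1 = 281/100 = 2.81 bits/symbol.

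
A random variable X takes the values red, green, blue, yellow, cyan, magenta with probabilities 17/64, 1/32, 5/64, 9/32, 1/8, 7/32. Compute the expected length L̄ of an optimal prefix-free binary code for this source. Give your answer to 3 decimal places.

Repeatedly combine the two least-probable nodes; the expected code length is the sum of the merged weights.
merge 1/32 + 5/64 → 7/64
merge 7/64 + 1/8 → 15/64
merge 7/32 + 15/64 → 29/64
merge 17/64 + 9/32 → 35/64
merge 29/64 + 35/64 → 1
L = 7/64 + 15/64 + 29/64 + 35/64 + 1 = 75/32 ≈ 2.344 bits/symbol.

2.344 bits/symbol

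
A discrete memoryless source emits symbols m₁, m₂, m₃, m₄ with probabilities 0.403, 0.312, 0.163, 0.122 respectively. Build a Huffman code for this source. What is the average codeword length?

1.882 bits/symbol

Repeatedly combine the two least-probable nodes; the expected code length is the sum of the merged weights.
merge 61/500 + 163/1000 → 57/200
merge 57/200 + 39/125 → 597/1000
merge 403/1000 + 597/1000 → 1
L = 57/200 + 597/1000 + 1 = 941/500 = 1.882 bits/symbol.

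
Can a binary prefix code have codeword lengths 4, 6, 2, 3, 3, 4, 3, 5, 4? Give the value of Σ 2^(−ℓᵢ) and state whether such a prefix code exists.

With common denominator 2^6 = 64: Σ 2^(−ℓᵢ) = 4/64 + 1/64 + 16/64 + 8/64 + 8/64 + 4/64 + 8/64 + 2/64 + 4/64 = 55/64 = 0.859375.
Kraft's inequality requires Σ ≤ 1; here Σ = 0.859375 ≤ 1, so such a prefix code exists.

0.859375; yes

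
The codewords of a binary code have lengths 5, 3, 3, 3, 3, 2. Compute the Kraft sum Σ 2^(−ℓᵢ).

0.78125

With common denominator 2^5 = 32: Σ 2^(−ℓᵢ) = 1/32 + 4/32 + 4/32 + 4/32 + 4/32 + 8/32 = 25/32 = 0.78125.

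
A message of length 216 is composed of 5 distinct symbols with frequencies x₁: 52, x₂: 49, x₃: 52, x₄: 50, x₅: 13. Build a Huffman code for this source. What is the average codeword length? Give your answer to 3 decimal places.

2.287 bits/symbol

Probabilities are the counts divided by 216.
Repeatedly combine the two least-probable nodes; the expected code length is the sum of the merged weights.
merge 13/216 + 49/216 → 31/108
merge 25/108 + 13/54 → 17/36
merge 13/54 + 31/108 → 19/36
merge 17/36 + 19/36 → 1
L = 31/108 + 17/36 + 19/36 + 1 = 247/108 ≈ 2.287 bits/symbol.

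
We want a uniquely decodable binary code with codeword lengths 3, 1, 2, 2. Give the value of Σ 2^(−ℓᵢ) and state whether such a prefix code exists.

With common denominator 2^3 = 8: Σ 2^(−ℓᵢ) = 1/8 + 4/8 + 2/8 + 2/8 = 9/8 = 1.125.
Kraft's inequality requires Σ ≤ 1; here Σ = 1.125 > 1, so no such prefix code exists.

1.125; no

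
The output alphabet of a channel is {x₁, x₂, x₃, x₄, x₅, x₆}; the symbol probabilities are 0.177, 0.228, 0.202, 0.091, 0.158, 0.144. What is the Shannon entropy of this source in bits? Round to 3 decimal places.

H = −Σ pᵢ log₂ pᵢ.
−0.177·log₂(0.177) = 0.4422
−0.228·log₂(0.228) = 0.4863
−0.202·log₂(0.202) = 0.4661
−0.091·log₂(0.091) = 0.3147
−0.158·log₂(0.158) = 0.4206
−0.144·log₂(0.144) = 0.4026
Sum ≈ 2.5325 → 2.532 bits.

2.532 bits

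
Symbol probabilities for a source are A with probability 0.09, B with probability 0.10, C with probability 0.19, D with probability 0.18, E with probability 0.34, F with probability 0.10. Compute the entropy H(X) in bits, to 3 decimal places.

H = −Σ pᵢ log₂ pᵢ.
−0.09·log₂(0.09) = 0.3127
−0.10·log₂(0.10) = 0.3322
−0.19·log₂(0.19) = 0.4552
−0.18·log₂(0.18) = 0.4453
−0.34·log₂(0.34) = 0.5292
−0.10·log₂(0.10) = 0.3322
Sum ≈ 2.4067 → 2.407 bits.

2.407 bits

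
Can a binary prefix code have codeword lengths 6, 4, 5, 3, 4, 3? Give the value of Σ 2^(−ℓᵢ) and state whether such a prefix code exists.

With common denominator 2^6 = 64: Σ 2^(−ℓᵢ) = 1/64 + 4/64 + 2/64 + 8/64 + 4/64 + 8/64 = 27/64 = 0.421875.
Kraft's inequality requires Σ ≤ 1; here Σ = 0.421875 ≤ 1, so such a prefix code exists.

0.421875; yes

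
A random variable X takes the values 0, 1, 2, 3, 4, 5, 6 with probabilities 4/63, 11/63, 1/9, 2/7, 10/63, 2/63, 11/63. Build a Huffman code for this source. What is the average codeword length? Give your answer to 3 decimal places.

Repeatedly combine the two least-probable nodes; the expected code length is the sum of the merged weights.
merge 2/63 + 4/63 → 2/21
merge 2/21 + 1/9 → 13/63
merge 10/63 + 11/63 → 1/3
merge 11/63 + 13/63 → 8/21
merge 2/7 + 1/3 → 13/21
merge 8/21 + 13/21 → 1
L = 2/21 + 13/63 + 1/3 + 8/21 + 13/21 + 1 = 166/63 ≈ 2.635 bits/symbol.

2.635 bits/symbol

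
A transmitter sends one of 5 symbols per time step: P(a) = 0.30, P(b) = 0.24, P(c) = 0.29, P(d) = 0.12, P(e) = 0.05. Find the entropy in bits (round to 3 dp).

H = −Σ pᵢ log₂ pᵢ.
−0.30·log₂(0.30) = 0.5211
−0.24·log₂(0.24) = 0.4941
−0.29·log₂(0.29) = 0.5179
−0.12·log₂(0.12) = 0.3671
−0.05·log₂(0.05) = 0.2161
Sum ≈ 2.1163 → 2.116 bits.

2.116 bits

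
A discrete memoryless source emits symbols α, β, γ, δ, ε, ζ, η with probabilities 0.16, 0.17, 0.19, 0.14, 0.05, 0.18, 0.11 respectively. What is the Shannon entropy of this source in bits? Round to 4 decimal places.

H = −Σ pᵢ log₂ pᵢ.
−0.16·log₂(0.16) = 0.4230
−0.17·log₂(0.17) = 0.4346
−0.19·log₂(0.19) = 0.4552
−0.14·log₂(0.14) = 0.3971
−0.05·log₂(0.05) = 0.2161
−0.18·log₂(0.18) = 0.4453
−0.11·log₂(0.11) = 0.3503
Sum ≈ 2.7216 → 2.7216 bits.

2.7216 bits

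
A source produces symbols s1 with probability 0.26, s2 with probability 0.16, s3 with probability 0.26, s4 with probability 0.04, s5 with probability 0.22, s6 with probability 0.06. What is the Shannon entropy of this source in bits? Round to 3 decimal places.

2.343 bits

H = −Σ pᵢ log₂ pᵢ.
−0.26·log₂(0.26) = 0.5053
−0.16·log₂(0.16) = 0.4230
−0.26·log₂(0.26) = 0.5053
−0.04·log₂(0.04) = 0.1858
−0.22·log₂(0.22) = 0.4806
−0.06·log₂(0.06) = 0.2435
Sum ≈ 2.3435 → 2.343 bits.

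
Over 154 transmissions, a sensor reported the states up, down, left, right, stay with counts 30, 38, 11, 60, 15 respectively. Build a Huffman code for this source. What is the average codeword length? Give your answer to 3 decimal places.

2.143 bits/symbol

Probabilities are the counts divided by 154.
Repeatedly combine the two least-probable nodes; the expected code length is the sum of the merged weights.
merge 1/14 + 15/154 → 13/77
merge 13/77 + 15/77 → 4/11
merge 19/77 + 4/11 → 47/77
merge 30/77 + 47/77 → 1
L = 13/77 + 4/11 + 47/77 + 1 = 15/7 ≈ 2.143 bits/symbol.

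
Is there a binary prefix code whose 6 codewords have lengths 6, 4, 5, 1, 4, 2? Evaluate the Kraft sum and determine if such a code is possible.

0.921875; yes

With common denominator 2^6 = 64: Σ 2^(−ℓᵢ) = 1/64 + 4/64 + 2/64 + 32/64 + 4/64 + 16/64 = 59/64 = 0.921875.
Kraft's inequality requires Σ ≤ 1; here Σ = 0.921875 ≤ 1, so such a prefix code exists.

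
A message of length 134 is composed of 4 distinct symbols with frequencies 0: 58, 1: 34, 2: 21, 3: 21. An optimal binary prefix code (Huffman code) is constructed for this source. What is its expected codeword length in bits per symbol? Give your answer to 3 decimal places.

Probabilities are the counts divided by 134.
Repeatedly combine the two least-probable nodes; the expected code length is the sum of the merged weights.
merge 21/134 + 21/134 → 21/67
merge 17/67 + 21/67 → 38/67
merge 29/67 + 38/67 → 1
L = 21/67 + 38/67 + 1 = 126/67 ≈ 1.881 bits/symbol.

1.881 bits/symbol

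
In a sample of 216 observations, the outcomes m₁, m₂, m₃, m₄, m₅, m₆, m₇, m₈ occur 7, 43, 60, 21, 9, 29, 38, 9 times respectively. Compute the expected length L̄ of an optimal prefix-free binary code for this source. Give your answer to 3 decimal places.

Probabilities are the counts divided by 216.
Repeatedly combine the two least-probable nodes; the expected code length is the sum of the merged weights.
merge 7/216 + 1/24 → 2/27
merge 1/24 + 2/27 → 25/216
merge 7/72 + 25/216 → 23/108
merge 29/216 + 19/108 → 67/216
merge 43/216 + 23/108 → 89/216
merge 5/18 + 67/216 → 127/216
merge 89/216 + 127/216 → 1
L = 2/27 + 25/216 + 23/108 + 67/216 + 89/216 + 127/216 + 1 = 293/108 ≈ 2.713 bits/symbol.

2.713 bits/symbol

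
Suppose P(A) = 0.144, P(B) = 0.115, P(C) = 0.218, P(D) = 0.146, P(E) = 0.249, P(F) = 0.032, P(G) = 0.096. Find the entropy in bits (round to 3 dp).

H = −Σ pᵢ log₂ pᵢ.
−0.144·log₂(0.144) = 0.4026
−0.115·log₂(0.115) = 0.3588
−0.218·log₂(0.218) = 0.4791
−0.146·log₂(0.146) = 0.4053
−0.249·log₂(0.249) = 0.4994
−0.032·log₂(0.032) = 0.1589
−0.096·log₂(0.096) = 0.3246
Sum ≈ 2.6287 → 2.629 bits.

2.629 bits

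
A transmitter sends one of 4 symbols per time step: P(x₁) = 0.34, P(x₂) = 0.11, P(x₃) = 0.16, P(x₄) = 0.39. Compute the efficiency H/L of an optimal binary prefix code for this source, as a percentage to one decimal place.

Entropy H = −Σ p log₂ p ≈ 1.8323 bits.
Huffman merges: 11/100+4/25→27/100; 27/100+17/50→61/100; 39/100+61/100→1. L = 47/25 ≈ 1.8800.
Efficiency = H/L = 1.8323/1.8800 = 97.5%.

97.5%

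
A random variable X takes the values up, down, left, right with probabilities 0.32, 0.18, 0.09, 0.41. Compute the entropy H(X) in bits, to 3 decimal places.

1.811 bits

H = −Σ pᵢ log₂ pᵢ.
−0.32·log₂(0.32) = 0.5260
−0.18·log₂(0.18) = 0.4453
−0.09·log₂(0.09) = 0.3127
−0.41·log₂(0.41) = 0.5274
Sum ≈ 1.8114 → 1.811 bits.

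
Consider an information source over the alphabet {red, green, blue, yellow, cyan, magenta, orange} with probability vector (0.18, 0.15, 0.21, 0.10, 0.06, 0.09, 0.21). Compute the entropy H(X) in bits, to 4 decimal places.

2.6899 bits

H = −Σ pᵢ log₂ pᵢ.
−0.18·log₂(0.18) = 0.4453
−0.15·log₂(0.15) = 0.4105
−0.21·log₂(0.21) = 0.4728
−0.10·log₂(0.10) = 0.3322
−0.06·log₂(0.06) = 0.2435
−0.09·log₂(0.09) = 0.3127
−0.21·log₂(0.21) = 0.4728
Sum ≈ 2.6899 → 2.6899 bits.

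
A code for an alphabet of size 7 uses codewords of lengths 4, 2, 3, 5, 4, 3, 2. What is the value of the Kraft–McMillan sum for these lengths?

0.90625

With common denominator 2^5 = 32: Σ 2^(−ℓᵢ) = 2/32 + 8/32 + 4/32 + 1/32 + 2/32 + 4/32 + 8/32 = 29/32 = 0.90625.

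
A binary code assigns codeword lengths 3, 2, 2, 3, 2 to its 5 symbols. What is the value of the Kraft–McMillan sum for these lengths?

1

With common denominator 2^3 = 8: Σ 2^(−ℓᵢ) = 1/8 + 2/8 + 2/8 + 1/8 + 2/8 = 8/8 = 1.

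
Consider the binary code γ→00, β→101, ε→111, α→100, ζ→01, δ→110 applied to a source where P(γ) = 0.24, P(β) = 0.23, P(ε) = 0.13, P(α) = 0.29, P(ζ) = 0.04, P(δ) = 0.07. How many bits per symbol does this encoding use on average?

L̄ = Σ pᵢ·ℓᵢ = 0.24·2 + 0.23·3 + 0.13·3 + 0.29·3 + 0.04·2 + 0.07·3 = 2.72 bits/symbol.

2.72 bits/symbol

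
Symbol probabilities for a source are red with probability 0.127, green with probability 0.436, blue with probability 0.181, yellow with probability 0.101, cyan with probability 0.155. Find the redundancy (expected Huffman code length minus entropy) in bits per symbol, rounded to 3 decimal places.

Entropy H = −Σ p log₂ p ≈ 2.0975 bits.
Huffman merges: 101/1000+127/1000→57/250; 31/200+181/1000→42/125; 57/250+42/125→141/250; 109/250+141/250→1. L = 266/125 ≈ 2.1280.
L − H = 2.1280 − 2.0975 = 0.030 bits.

0.030 bits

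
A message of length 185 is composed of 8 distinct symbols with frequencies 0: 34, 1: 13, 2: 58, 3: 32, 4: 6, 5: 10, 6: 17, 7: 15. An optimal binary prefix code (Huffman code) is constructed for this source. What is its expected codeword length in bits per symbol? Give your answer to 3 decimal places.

Probabilities are the counts divided by 185.
Repeatedly combine the two least-probable nodes; the expected code length is the sum of the merged weights.
merge 6/185 + 2/37 → 16/185
merge 13/185 + 3/37 → 28/185
merge 16/185 + 17/185 → 33/185
merge 28/185 + 32/185 → 12/37
merge 33/185 + 34/185 → 67/185
merge 58/185 + 12/37 → 118/185
merge 67/185 + 118/185 → 1
L = 16/185 + 28/185 + 33/185 + 12/37 + 67/185 + 118/185 + 1 = 507/185 ≈ 2.741 bits/symbol.

2.741 bits/symbol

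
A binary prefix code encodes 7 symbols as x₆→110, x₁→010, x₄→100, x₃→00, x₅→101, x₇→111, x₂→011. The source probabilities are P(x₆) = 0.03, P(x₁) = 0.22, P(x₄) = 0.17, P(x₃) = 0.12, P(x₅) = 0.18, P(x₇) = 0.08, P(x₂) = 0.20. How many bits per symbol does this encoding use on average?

L̄ = Σ pᵢ·ℓᵢ = 0.03·3 + 0.22·3 + 0.17·3 + 0.12·2 + 0.18·3 + 0.08·3 + 0.20·3 = 2.88 bits/symbol.

2.88 bits/symbol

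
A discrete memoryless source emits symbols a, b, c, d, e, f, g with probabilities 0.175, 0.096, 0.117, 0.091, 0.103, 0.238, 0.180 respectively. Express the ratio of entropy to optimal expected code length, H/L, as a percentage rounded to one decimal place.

98.4%

Entropy H = −Σ p log₂ p ≈ 2.7174 bits.
Huffman merges: 91/1000+12/125→187/1000; 103/1000+117/1000→11/50; 7/40+9/50→71/200; 187/1000+11/50→407/1000; 119/500+71/200→593/1000; 407/1000+593/1000→1. L = 1381/500 ≈ 2.7620.
Efficiency = H/L = 2.7174/2.7620 = 98.4%.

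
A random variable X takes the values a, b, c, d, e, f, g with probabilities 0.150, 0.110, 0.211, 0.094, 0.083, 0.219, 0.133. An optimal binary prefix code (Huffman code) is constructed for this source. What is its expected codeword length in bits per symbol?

2.747 bits/symbol

Repeatedly combine the two least-probable nodes; the expected code length is the sum of the merged weights.
merge 83/1000 + 47/500 → 177/1000
merge 11/100 + 133/1000 → 243/1000
merge 3/20 + 177/1000 → 327/1000
merge 211/1000 + 219/1000 → 43/100
merge 243/1000 + 327/1000 → 57/100
merge 43/100 + 57/100 → 1
L = 177/1000 + 243/1000 + 327/1000 + 43/100 + 57/100 + 1 = 2747/1000 = 2.747 bits/symbol.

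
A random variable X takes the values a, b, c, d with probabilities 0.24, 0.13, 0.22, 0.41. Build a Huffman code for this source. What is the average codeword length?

Repeatedly combine the two least-probable nodes; the expected code length is the sum of the merged weights.
merge 13/100 + 11/50 → 7/20
merge 6/25 + 7/20 → 59/100
merge 41/100 + 59/100 → 1
L = 7/20 + 59/100 + 1 = 97/50 = 1.94 bits/symbol.

1.94 bits/symbol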